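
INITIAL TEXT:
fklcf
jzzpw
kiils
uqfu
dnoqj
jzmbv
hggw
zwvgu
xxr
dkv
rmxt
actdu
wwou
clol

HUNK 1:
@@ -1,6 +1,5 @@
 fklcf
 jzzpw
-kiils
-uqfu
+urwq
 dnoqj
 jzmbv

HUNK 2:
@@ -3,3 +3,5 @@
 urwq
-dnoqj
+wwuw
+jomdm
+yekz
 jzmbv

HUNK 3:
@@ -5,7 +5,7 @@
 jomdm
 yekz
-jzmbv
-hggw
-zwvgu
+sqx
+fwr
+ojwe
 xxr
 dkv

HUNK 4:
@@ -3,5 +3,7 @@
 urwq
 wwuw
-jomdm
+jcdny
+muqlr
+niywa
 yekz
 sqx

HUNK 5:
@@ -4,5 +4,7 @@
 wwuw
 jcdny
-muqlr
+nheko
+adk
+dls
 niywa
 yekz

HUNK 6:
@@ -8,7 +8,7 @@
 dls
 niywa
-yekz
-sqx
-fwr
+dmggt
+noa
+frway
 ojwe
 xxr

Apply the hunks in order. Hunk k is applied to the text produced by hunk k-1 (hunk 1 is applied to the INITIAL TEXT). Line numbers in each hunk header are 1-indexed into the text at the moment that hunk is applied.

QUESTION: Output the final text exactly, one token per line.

Answer: fklcf
jzzpw
urwq
wwuw
jcdny
nheko
adk
dls
niywa
dmggt
noa
frway
ojwe
xxr
dkv
rmxt
actdu
wwou
clol

Derivation:
Hunk 1: at line 1 remove [kiils,uqfu] add [urwq] -> 13 lines: fklcf jzzpw urwq dnoqj jzmbv hggw zwvgu xxr dkv rmxt actdu wwou clol
Hunk 2: at line 3 remove [dnoqj] add [wwuw,jomdm,yekz] -> 15 lines: fklcf jzzpw urwq wwuw jomdm yekz jzmbv hggw zwvgu xxr dkv rmxt actdu wwou clol
Hunk 3: at line 5 remove [jzmbv,hggw,zwvgu] add [sqx,fwr,ojwe] -> 15 lines: fklcf jzzpw urwq wwuw jomdm yekz sqx fwr ojwe xxr dkv rmxt actdu wwou clol
Hunk 4: at line 3 remove [jomdm] add [jcdny,muqlr,niywa] -> 17 lines: fklcf jzzpw urwq wwuw jcdny muqlr niywa yekz sqx fwr ojwe xxr dkv rmxt actdu wwou clol
Hunk 5: at line 4 remove [muqlr] add [nheko,adk,dls] -> 19 lines: fklcf jzzpw urwq wwuw jcdny nheko adk dls niywa yekz sqx fwr ojwe xxr dkv rmxt actdu wwou clol
Hunk 6: at line 8 remove [yekz,sqx,fwr] add [dmggt,noa,frway] -> 19 lines: fklcf jzzpw urwq wwuw jcdny nheko adk dls niywa dmggt noa frway ojwe xxr dkv rmxt actdu wwou clol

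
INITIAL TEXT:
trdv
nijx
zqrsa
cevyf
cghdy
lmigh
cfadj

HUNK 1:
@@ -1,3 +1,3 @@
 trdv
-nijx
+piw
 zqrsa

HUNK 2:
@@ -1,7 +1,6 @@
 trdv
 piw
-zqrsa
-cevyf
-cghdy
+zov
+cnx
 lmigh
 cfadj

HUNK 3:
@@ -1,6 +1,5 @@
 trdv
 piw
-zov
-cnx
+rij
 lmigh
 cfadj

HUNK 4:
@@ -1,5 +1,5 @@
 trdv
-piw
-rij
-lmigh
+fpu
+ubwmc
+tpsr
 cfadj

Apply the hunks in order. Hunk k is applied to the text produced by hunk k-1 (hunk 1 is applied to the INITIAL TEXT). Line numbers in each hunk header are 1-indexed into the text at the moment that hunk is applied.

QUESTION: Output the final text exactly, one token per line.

Answer: trdv
fpu
ubwmc
tpsr
cfadj

Derivation:
Hunk 1: at line 1 remove [nijx] add [piw] -> 7 lines: trdv piw zqrsa cevyf cghdy lmigh cfadj
Hunk 2: at line 1 remove [zqrsa,cevyf,cghdy] add [zov,cnx] -> 6 lines: trdv piw zov cnx lmigh cfadj
Hunk 3: at line 1 remove [zov,cnx] add [rij] -> 5 lines: trdv piw rij lmigh cfadj
Hunk 4: at line 1 remove [piw,rij,lmigh] add [fpu,ubwmc,tpsr] -> 5 lines: trdv fpu ubwmc tpsr cfadj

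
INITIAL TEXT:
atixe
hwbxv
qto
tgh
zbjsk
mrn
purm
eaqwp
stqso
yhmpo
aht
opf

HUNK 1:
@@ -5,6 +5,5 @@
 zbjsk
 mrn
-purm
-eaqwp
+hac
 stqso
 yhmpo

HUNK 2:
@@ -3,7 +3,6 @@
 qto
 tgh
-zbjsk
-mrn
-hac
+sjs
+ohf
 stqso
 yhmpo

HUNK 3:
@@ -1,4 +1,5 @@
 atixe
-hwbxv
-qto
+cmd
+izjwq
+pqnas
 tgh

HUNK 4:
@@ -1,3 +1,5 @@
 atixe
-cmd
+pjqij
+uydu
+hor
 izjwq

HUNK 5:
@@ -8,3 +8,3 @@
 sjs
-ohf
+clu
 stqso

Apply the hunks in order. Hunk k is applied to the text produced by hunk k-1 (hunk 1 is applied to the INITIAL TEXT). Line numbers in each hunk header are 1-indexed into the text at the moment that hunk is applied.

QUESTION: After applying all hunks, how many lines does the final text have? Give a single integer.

Answer: 13

Derivation:
Hunk 1: at line 5 remove [purm,eaqwp] add [hac] -> 11 lines: atixe hwbxv qto tgh zbjsk mrn hac stqso yhmpo aht opf
Hunk 2: at line 3 remove [zbjsk,mrn,hac] add [sjs,ohf] -> 10 lines: atixe hwbxv qto tgh sjs ohf stqso yhmpo aht opf
Hunk 3: at line 1 remove [hwbxv,qto] add [cmd,izjwq,pqnas] -> 11 lines: atixe cmd izjwq pqnas tgh sjs ohf stqso yhmpo aht opf
Hunk 4: at line 1 remove [cmd] add [pjqij,uydu,hor] -> 13 lines: atixe pjqij uydu hor izjwq pqnas tgh sjs ohf stqso yhmpo aht opf
Hunk 5: at line 8 remove [ohf] add [clu] -> 13 lines: atixe pjqij uydu hor izjwq pqnas tgh sjs clu stqso yhmpo aht opf
Final line count: 13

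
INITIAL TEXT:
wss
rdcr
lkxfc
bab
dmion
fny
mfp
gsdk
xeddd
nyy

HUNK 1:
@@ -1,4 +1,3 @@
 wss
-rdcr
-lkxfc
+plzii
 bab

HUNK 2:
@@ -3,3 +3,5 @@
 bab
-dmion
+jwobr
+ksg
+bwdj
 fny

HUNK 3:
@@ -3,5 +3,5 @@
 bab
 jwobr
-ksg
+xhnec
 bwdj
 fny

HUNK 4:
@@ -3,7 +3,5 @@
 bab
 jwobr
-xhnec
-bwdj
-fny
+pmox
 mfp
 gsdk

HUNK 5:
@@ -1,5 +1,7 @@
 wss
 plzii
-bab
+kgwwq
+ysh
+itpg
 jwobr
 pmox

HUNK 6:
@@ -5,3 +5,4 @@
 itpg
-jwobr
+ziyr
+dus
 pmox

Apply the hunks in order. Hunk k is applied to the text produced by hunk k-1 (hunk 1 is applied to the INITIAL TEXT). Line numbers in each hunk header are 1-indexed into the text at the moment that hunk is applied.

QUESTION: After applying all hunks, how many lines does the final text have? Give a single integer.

Hunk 1: at line 1 remove [rdcr,lkxfc] add [plzii] -> 9 lines: wss plzii bab dmion fny mfp gsdk xeddd nyy
Hunk 2: at line 3 remove [dmion] add [jwobr,ksg,bwdj] -> 11 lines: wss plzii bab jwobr ksg bwdj fny mfp gsdk xeddd nyy
Hunk 3: at line 3 remove [ksg] add [xhnec] -> 11 lines: wss plzii bab jwobr xhnec bwdj fny mfp gsdk xeddd nyy
Hunk 4: at line 3 remove [xhnec,bwdj,fny] add [pmox] -> 9 lines: wss plzii bab jwobr pmox mfp gsdk xeddd nyy
Hunk 5: at line 1 remove [bab] add [kgwwq,ysh,itpg] -> 11 lines: wss plzii kgwwq ysh itpg jwobr pmox mfp gsdk xeddd nyy
Hunk 6: at line 5 remove [jwobr] add [ziyr,dus] -> 12 lines: wss plzii kgwwq ysh itpg ziyr dus pmox mfp gsdk xeddd nyy
Final line count: 12

Answer: 12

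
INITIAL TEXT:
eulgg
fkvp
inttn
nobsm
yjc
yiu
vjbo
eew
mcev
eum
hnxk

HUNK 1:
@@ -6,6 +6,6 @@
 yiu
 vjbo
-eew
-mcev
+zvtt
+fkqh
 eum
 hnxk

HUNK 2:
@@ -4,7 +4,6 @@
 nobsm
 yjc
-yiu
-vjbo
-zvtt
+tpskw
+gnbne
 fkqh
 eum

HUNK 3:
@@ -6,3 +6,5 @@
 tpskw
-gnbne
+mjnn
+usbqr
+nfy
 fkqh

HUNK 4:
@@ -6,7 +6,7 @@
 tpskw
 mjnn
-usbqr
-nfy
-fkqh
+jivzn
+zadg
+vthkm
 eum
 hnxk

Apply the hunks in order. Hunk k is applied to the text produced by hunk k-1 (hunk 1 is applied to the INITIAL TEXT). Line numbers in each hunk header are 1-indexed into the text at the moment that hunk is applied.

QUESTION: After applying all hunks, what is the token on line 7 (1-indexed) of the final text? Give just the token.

Answer: mjnn

Derivation:
Hunk 1: at line 6 remove [eew,mcev] add [zvtt,fkqh] -> 11 lines: eulgg fkvp inttn nobsm yjc yiu vjbo zvtt fkqh eum hnxk
Hunk 2: at line 4 remove [yiu,vjbo,zvtt] add [tpskw,gnbne] -> 10 lines: eulgg fkvp inttn nobsm yjc tpskw gnbne fkqh eum hnxk
Hunk 3: at line 6 remove [gnbne] add [mjnn,usbqr,nfy] -> 12 lines: eulgg fkvp inttn nobsm yjc tpskw mjnn usbqr nfy fkqh eum hnxk
Hunk 4: at line 6 remove [usbqr,nfy,fkqh] add [jivzn,zadg,vthkm] -> 12 lines: eulgg fkvp inttn nobsm yjc tpskw mjnn jivzn zadg vthkm eum hnxk
Final line 7: mjnn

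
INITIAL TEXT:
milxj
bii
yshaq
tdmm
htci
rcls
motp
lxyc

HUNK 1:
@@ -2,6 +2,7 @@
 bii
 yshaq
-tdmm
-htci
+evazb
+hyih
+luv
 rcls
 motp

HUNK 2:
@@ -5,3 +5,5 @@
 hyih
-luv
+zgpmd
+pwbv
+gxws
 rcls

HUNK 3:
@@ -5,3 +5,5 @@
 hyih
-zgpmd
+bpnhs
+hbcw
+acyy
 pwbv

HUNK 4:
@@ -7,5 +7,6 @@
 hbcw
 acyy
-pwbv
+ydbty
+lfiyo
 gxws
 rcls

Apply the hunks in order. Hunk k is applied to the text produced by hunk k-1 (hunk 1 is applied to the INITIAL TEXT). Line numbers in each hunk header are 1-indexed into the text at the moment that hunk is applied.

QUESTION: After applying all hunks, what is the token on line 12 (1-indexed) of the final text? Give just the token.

Hunk 1: at line 2 remove [tdmm,htci] add [evazb,hyih,luv] -> 9 lines: milxj bii yshaq evazb hyih luv rcls motp lxyc
Hunk 2: at line 5 remove [luv] add [zgpmd,pwbv,gxws] -> 11 lines: milxj bii yshaq evazb hyih zgpmd pwbv gxws rcls motp lxyc
Hunk 3: at line 5 remove [zgpmd] add [bpnhs,hbcw,acyy] -> 13 lines: milxj bii yshaq evazb hyih bpnhs hbcw acyy pwbv gxws rcls motp lxyc
Hunk 4: at line 7 remove [pwbv] add [ydbty,lfiyo] -> 14 lines: milxj bii yshaq evazb hyih bpnhs hbcw acyy ydbty lfiyo gxws rcls motp lxyc
Final line 12: rcls

Answer: rcls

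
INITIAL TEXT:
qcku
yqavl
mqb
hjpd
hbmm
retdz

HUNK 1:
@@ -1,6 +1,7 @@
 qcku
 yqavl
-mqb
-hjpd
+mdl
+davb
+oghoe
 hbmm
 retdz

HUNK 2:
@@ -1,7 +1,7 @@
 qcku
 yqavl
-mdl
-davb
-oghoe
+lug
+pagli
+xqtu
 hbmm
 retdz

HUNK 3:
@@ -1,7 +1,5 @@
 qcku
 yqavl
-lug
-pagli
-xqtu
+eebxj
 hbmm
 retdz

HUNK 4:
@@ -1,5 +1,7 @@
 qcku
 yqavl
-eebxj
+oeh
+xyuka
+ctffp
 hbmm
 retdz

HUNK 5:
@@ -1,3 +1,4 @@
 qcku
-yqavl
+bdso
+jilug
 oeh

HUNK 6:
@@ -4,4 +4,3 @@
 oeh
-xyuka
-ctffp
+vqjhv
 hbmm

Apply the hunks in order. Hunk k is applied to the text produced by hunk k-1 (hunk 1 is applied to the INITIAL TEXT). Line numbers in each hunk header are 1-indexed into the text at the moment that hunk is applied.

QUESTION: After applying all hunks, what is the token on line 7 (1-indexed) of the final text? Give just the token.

Hunk 1: at line 1 remove [mqb,hjpd] add [mdl,davb,oghoe] -> 7 lines: qcku yqavl mdl davb oghoe hbmm retdz
Hunk 2: at line 1 remove [mdl,davb,oghoe] add [lug,pagli,xqtu] -> 7 lines: qcku yqavl lug pagli xqtu hbmm retdz
Hunk 3: at line 1 remove [lug,pagli,xqtu] add [eebxj] -> 5 lines: qcku yqavl eebxj hbmm retdz
Hunk 4: at line 1 remove [eebxj] add [oeh,xyuka,ctffp] -> 7 lines: qcku yqavl oeh xyuka ctffp hbmm retdz
Hunk 5: at line 1 remove [yqavl] add [bdso,jilug] -> 8 lines: qcku bdso jilug oeh xyuka ctffp hbmm retdz
Hunk 6: at line 4 remove [xyuka,ctffp] add [vqjhv] -> 7 lines: qcku bdso jilug oeh vqjhv hbmm retdz
Final line 7: retdz

Answer: retdz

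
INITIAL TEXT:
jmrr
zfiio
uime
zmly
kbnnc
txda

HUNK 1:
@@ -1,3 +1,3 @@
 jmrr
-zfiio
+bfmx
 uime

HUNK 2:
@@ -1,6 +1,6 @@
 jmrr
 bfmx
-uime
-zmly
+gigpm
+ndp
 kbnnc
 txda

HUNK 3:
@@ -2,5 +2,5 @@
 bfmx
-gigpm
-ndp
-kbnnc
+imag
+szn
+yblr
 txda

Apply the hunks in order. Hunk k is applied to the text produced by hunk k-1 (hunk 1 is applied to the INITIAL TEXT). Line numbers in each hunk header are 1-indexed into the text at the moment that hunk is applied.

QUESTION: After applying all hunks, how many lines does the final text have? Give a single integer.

Answer: 6

Derivation:
Hunk 1: at line 1 remove [zfiio] add [bfmx] -> 6 lines: jmrr bfmx uime zmly kbnnc txda
Hunk 2: at line 1 remove [uime,zmly] add [gigpm,ndp] -> 6 lines: jmrr bfmx gigpm ndp kbnnc txda
Hunk 3: at line 2 remove [gigpm,ndp,kbnnc] add [imag,szn,yblr] -> 6 lines: jmrr bfmx imag szn yblr txda
Final line count: 6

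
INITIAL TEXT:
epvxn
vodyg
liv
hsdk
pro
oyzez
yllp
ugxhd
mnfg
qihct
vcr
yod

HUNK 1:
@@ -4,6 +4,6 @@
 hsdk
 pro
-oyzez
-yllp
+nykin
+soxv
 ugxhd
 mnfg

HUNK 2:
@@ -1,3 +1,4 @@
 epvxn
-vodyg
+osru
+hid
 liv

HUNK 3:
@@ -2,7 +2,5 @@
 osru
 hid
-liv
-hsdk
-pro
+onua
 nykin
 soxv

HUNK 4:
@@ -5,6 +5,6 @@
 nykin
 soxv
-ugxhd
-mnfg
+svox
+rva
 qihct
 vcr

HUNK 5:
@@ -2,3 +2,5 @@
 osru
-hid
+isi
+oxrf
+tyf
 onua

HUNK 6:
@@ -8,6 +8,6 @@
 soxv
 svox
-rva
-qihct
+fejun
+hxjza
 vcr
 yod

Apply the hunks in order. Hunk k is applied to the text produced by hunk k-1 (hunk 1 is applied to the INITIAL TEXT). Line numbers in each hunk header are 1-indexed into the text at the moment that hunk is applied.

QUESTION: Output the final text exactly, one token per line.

Hunk 1: at line 4 remove [oyzez,yllp] add [nykin,soxv] -> 12 lines: epvxn vodyg liv hsdk pro nykin soxv ugxhd mnfg qihct vcr yod
Hunk 2: at line 1 remove [vodyg] add [osru,hid] -> 13 lines: epvxn osru hid liv hsdk pro nykin soxv ugxhd mnfg qihct vcr yod
Hunk 3: at line 2 remove [liv,hsdk,pro] add [onua] -> 11 lines: epvxn osru hid onua nykin soxv ugxhd mnfg qihct vcr yod
Hunk 4: at line 5 remove [ugxhd,mnfg] add [svox,rva] -> 11 lines: epvxn osru hid onua nykin soxv svox rva qihct vcr yod
Hunk 5: at line 2 remove [hid] add [isi,oxrf,tyf] -> 13 lines: epvxn osru isi oxrf tyf onua nykin soxv svox rva qihct vcr yod
Hunk 6: at line 8 remove [rva,qihct] add [fejun,hxjza] -> 13 lines: epvxn osru isi oxrf tyf onua nykin soxv svox fejun hxjza vcr yod

Answer: epvxn
osru
isi
oxrf
tyf
onua
nykin
soxv
svox
fejun
hxjza
vcr
yod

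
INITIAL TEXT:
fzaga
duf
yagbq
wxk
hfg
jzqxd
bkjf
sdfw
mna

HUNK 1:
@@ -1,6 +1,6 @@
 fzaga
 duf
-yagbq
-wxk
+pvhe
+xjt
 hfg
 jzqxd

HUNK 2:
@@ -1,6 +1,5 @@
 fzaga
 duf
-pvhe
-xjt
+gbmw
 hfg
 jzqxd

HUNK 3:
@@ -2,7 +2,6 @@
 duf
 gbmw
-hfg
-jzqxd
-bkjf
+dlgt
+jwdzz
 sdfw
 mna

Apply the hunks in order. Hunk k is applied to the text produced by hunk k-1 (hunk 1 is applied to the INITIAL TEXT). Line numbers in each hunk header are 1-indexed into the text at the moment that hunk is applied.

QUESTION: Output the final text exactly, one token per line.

Hunk 1: at line 1 remove [yagbq,wxk] add [pvhe,xjt] -> 9 lines: fzaga duf pvhe xjt hfg jzqxd bkjf sdfw mna
Hunk 2: at line 1 remove [pvhe,xjt] add [gbmw] -> 8 lines: fzaga duf gbmw hfg jzqxd bkjf sdfw mna
Hunk 3: at line 2 remove [hfg,jzqxd,bkjf] add [dlgt,jwdzz] -> 7 lines: fzaga duf gbmw dlgt jwdzz sdfw mna

Answer: fzaga
duf
gbmw
dlgt
jwdzz
sdfw
mna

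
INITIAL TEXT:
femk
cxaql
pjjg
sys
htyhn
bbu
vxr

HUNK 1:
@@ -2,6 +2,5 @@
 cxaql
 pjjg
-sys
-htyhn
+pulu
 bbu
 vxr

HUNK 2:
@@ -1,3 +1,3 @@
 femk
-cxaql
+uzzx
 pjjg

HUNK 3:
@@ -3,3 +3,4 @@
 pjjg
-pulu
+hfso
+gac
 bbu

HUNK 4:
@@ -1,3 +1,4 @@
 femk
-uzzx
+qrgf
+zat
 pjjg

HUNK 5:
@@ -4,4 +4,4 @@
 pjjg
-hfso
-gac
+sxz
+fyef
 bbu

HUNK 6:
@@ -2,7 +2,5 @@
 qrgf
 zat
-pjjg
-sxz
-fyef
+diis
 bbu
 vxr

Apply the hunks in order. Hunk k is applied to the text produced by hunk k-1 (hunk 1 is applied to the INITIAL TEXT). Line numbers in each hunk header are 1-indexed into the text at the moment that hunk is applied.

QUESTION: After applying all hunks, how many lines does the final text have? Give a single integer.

Answer: 6

Derivation:
Hunk 1: at line 2 remove [sys,htyhn] add [pulu] -> 6 lines: femk cxaql pjjg pulu bbu vxr
Hunk 2: at line 1 remove [cxaql] add [uzzx] -> 6 lines: femk uzzx pjjg pulu bbu vxr
Hunk 3: at line 3 remove [pulu] add [hfso,gac] -> 7 lines: femk uzzx pjjg hfso gac bbu vxr
Hunk 4: at line 1 remove [uzzx] add [qrgf,zat] -> 8 lines: femk qrgf zat pjjg hfso gac bbu vxr
Hunk 5: at line 4 remove [hfso,gac] add [sxz,fyef] -> 8 lines: femk qrgf zat pjjg sxz fyef bbu vxr
Hunk 6: at line 2 remove [pjjg,sxz,fyef] add [diis] -> 6 lines: femk qrgf zat diis bbu vxr
Final line count: 6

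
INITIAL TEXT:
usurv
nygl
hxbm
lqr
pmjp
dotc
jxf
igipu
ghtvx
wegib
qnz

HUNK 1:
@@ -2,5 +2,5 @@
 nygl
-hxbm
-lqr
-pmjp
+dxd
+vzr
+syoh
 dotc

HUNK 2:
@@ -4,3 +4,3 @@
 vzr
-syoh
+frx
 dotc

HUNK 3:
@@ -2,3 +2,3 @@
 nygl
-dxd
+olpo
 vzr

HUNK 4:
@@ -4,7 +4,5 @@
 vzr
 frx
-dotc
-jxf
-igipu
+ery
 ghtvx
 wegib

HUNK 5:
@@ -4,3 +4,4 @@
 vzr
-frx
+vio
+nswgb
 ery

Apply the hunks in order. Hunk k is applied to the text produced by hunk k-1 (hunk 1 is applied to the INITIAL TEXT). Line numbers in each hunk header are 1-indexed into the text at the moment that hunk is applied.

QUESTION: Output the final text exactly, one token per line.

Answer: usurv
nygl
olpo
vzr
vio
nswgb
ery
ghtvx
wegib
qnz

Derivation:
Hunk 1: at line 2 remove [hxbm,lqr,pmjp] add [dxd,vzr,syoh] -> 11 lines: usurv nygl dxd vzr syoh dotc jxf igipu ghtvx wegib qnz
Hunk 2: at line 4 remove [syoh] add [frx] -> 11 lines: usurv nygl dxd vzr frx dotc jxf igipu ghtvx wegib qnz
Hunk 3: at line 2 remove [dxd] add [olpo] -> 11 lines: usurv nygl olpo vzr frx dotc jxf igipu ghtvx wegib qnz
Hunk 4: at line 4 remove [dotc,jxf,igipu] add [ery] -> 9 lines: usurv nygl olpo vzr frx ery ghtvx wegib qnz
Hunk 5: at line 4 remove [frx] add [vio,nswgb] -> 10 lines: usurv nygl olpo vzr vio nswgb ery ghtvx wegib qnz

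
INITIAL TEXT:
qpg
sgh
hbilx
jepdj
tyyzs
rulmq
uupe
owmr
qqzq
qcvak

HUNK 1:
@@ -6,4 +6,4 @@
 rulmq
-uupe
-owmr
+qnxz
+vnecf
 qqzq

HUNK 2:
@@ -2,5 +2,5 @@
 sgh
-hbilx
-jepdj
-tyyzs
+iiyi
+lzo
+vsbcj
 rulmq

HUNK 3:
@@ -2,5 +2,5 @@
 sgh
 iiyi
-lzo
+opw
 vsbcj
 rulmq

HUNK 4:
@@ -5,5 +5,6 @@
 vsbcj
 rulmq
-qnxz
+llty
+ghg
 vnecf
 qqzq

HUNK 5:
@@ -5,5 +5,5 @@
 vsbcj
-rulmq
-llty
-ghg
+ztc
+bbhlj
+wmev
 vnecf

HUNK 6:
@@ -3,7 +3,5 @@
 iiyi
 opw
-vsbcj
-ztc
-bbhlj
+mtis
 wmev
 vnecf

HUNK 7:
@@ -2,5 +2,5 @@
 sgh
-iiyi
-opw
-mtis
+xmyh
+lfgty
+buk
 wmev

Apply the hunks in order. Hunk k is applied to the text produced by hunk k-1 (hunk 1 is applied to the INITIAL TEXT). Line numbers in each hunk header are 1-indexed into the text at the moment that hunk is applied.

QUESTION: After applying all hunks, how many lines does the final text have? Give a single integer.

Hunk 1: at line 6 remove [uupe,owmr] add [qnxz,vnecf] -> 10 lines: qpg sgh hbilx jepdj tyyzs rulmq qnxz vnecf qqzq qcvak
Hunk 2: at line 2 remove [hbilx,jepdj,tyyzs] add [iiyi,lzo,vsbcj] -> 10 lines: qpg sgh iiyi lzo vsbcj rulmq qnxz vnecf qqzq qcvak
Hunk 3: at line 2 remove [lzo] add [opw] -> 10 lines: qpg sgh iiyi opw vsbcj rulmq qnxz vnecf qqzq qcvak
Hunk 4: at line 5 remove [qnxz] add [llty,ghg] -> 11 lines: qpg sgh iiyi opw vsbcj rulmq llty ghg vnecf qqzq qcvak
Hunk 5: at line 5 remove [rulmq,llty,ghg] add [ztc,bbhlj,wmev] -> 11 lines: qpg sgh iiyi opw vsbcj ztc bbhlj wmev vnecf qqzq qcvak
Hunk 6: at line 3 remove [vsbcj,ztc,bbhlj] add [mtis] -> 9 lines: qpg sgh iiyi opw mtis wmev vnecf qqzq qcvak
Hunk 7: at line 2 remove [iiyi,opw,mtis] add [xmyh,lfgty,buk] -> 9 lines: qpg sgh xmyh lfgty buk wmev vnecf qqzq qcvak
Final line count: 9

Answer: 9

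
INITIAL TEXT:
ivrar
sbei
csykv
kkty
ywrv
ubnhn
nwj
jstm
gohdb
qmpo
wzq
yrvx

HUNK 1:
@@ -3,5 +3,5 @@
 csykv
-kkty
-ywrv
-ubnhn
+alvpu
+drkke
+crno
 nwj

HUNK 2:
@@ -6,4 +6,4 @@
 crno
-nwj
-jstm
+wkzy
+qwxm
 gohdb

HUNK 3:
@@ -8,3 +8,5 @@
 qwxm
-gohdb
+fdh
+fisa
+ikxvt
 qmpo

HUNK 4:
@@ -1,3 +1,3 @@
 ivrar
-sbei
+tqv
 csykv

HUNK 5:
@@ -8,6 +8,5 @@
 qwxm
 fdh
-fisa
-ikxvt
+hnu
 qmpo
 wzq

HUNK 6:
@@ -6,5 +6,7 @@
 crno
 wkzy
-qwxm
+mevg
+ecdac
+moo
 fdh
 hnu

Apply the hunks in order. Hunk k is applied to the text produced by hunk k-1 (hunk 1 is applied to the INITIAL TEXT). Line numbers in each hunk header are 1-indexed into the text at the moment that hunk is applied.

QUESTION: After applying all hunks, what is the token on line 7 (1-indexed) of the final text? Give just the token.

Hunk 1: at line 3 remove [kkty,ywrv,ubnhn] add [alvpu,drkke,crno] -> 12 lines: ivrar sbei csykv alvpu drkke crno nwj jstm gohdb qmpo wzq yrvx
Hunk 2: at line 6 remove [nwj,jstm] add [wkzy,qwxm] -> 12 lines: ivrar sbei csykv alvpu drkke crno wkzy qwxm gohdb qmpo wzq yrvx
Hunk 3: at line 8 remove [gohdb] add [fdh,fisa,ikxvt] -> 14 lines: ivrar sbei csykv alvpu drkke crno wkzy qwxm fdh fisa ikxvt qmpo wzq yrvx
Hunk 4: at line 1 remove [sbei] add [tqv] -> 14 lines: ivrar tqv csykv alvpu drkke crno wkzy qwxm fdh fisa ikxvt qmpo wzq yrvx
Hunk 5: at line 8 remove [fisa,ikxvt] add [hnu] -> 13 lines: ivrar tqv csykv alvpu drkke crno wkzy qwxm fdh hnu qmpo wzq yrvx
Hunk 6: at line 6 remove [qwxm] add [mevg,ecdac,moo] -> 15 lines: ivrar tqv csykv alvpu drkke crno wkzy mevg ecdac moo fdh hnu qmpo wzq yrvx
Final line 7: wkzy

Answer: wkzy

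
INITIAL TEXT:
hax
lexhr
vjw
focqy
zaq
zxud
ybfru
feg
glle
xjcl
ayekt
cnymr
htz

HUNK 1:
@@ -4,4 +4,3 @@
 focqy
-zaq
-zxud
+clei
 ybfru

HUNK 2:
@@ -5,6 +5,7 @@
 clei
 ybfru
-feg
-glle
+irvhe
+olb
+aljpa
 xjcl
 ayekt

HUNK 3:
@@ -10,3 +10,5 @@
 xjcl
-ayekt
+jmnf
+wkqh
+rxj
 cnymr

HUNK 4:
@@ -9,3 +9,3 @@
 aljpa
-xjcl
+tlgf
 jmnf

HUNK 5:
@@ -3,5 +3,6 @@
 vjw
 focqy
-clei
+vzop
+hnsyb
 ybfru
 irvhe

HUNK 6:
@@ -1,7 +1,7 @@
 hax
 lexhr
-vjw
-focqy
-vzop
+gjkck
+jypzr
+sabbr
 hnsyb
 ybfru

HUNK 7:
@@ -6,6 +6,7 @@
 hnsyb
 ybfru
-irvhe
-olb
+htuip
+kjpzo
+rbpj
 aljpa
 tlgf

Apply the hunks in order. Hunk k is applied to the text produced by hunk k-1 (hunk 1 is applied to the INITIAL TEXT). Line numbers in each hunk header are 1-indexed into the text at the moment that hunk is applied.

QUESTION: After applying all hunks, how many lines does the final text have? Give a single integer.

Answer: 17

Derivation:
Hunk 1: at line 4 remove [zaq,zxud] add [clei] -> 12 lines: hax lexhr vjw focqy clei ybfru feg glle xjcl ayekt cnymr htz
Hunk 2: at line 5 remove [feg,glle] add [irvhe,olb,aljpa] -> 13 lines: hax lexhr vjw focqy clei ybfru irvhe olb aljpa xjcl ayekt cnymr htz
Hunk 3: at line 10 remove [ayekt] add [jmnf,wkqh,rxj] -> 15 lines: hax lexhr vjw focqy clei ybfru irvhe olb aljpa xjcl jmnf wkqh rxj cnymr htz
Hunk 4: at line 9 remove [xjcl] add [tlgf] -> 15 lines: hax lexhr vjw focqy clei ybfru irvhe olb aljpa tlgf jmnf wkqh rxj cnymr htz
Hunk 5: at line 3 remove [clei] add [vzop,hnsyb] -> 16 lines: hax lexhr vjw focqy vzop hnsyb ybfru irvhe olb aljpa tlgf jmnf wkqh rxj cnymr htz
Hunk 6: at line 1 remove [vjw,focqy,vzop] add [gjkck,jypzr,sabbr] -> 16 lines: hax lexhr gjkck jypzr sabbr hnsyb ybfru irvhe olb aljpa tlgf jmnf wkqh rxj cnymr htz
Hunk 7: at line 6 remove [irvhe,olb] add [htuip,kjpzo,rbpj] -> 17 lines: hax lexhr gjkck jypzr sabbr hnsyb ybfru htuip kjpzo rbpj aljpa tlgf jmnf wkqh rxj cnymr htz
Final line count: 17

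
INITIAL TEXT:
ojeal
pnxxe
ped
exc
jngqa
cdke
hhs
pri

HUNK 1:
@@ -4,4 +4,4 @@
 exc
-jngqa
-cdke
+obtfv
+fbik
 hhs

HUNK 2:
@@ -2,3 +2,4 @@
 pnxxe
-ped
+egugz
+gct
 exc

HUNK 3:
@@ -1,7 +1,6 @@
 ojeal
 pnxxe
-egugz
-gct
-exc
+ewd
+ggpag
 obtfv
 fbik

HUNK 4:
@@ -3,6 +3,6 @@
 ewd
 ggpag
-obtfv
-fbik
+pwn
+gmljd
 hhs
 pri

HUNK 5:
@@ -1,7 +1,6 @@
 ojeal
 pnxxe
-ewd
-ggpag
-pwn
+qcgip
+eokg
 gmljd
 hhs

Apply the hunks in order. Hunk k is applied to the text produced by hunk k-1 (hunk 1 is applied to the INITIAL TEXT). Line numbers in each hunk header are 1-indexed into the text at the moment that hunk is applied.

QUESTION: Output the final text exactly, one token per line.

Hunk 1: at line 4 remove [jngqa,cdke] add [obtfv,fbik] -> 8 lines: ojeal pnxxe ped exc obtfv fbik hhs pri
Hunk 2: at line 2 remove [ped] add [egugz,gct] -> 9 lines: ojeal pnxxe egugz gct exc obtfv fbik hhs pri
Hunk 3: at line 1 remove [egugz,gct,exc] add [ewd,ggpag] -> 8 lines: ojeal pnxxe ewd ggpag obtfv fbik hhs pri
Hunk 4: at line 3 remove [obtfv,fbik] add [pwn,gmljd] -> 8 lines: ojeal pnxxe ewd ggpag pwn gmljd hhs pri
Hunk 5: at line 1 remove [ewd,ggpag,pwn] add [qcgip,eokg] -> 7 lines: ojeal pnxxe qcgip eokg gmljd hhs pri

Answer: ojeal
pnxxe
qcgip
eokg
gmljd
hhs
pri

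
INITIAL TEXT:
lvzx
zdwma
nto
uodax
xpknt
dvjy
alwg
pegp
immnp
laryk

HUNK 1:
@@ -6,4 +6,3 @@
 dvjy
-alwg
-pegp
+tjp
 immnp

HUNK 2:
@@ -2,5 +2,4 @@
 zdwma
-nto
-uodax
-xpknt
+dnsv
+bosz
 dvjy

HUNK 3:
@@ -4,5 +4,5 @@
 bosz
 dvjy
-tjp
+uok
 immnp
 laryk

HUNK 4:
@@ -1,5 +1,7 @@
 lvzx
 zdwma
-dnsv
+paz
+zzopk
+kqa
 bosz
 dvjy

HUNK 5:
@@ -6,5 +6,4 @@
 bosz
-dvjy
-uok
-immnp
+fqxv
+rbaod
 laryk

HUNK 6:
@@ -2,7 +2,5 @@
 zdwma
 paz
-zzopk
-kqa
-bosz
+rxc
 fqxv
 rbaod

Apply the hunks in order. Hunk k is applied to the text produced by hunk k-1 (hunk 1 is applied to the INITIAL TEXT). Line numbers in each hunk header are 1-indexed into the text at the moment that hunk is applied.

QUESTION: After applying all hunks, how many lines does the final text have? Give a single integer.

Answer: 7

Derivation:
Hunk 1: at line 6 remove [alwg,pegp] add [tjp] -> 9 lines: lvzx zdwma nto uodax xpknt dvjy tjp immnp laryk
Hunk 2: at line 2 remove [nto,uodax,xpknt] add [dnsv,bosz] -> 8 lines: lvzx zdwma dnsv bosz dvjy tjp immnp laryk
Hunk 3: at line 4 remove [tjp] add [uok] -> 8 lines: lvzx zdwma dnsv bosz dvjy uok immnp laryk
Hunk 4: at line 1 remove [dnsv] add [paz,zzopk,kqa] -> 10 lines: lvzx zdwma paz zzopk kqa bosz dvjy uok immnp laryk
Hunk 5: at line 6 remove [dvjy,uok,immnp] add [fqxv,rbaod] -> 9 lines: lvzx zdwma paz zzopk kqa bosz fqxv rbaod laryk
Hunk 6: at line 2 remove [zzopk,kqa,bosz] add [rxc] -> 7 lines: lvzx zdwma paz rxc fqxv rbaod laryk
Final line count: 7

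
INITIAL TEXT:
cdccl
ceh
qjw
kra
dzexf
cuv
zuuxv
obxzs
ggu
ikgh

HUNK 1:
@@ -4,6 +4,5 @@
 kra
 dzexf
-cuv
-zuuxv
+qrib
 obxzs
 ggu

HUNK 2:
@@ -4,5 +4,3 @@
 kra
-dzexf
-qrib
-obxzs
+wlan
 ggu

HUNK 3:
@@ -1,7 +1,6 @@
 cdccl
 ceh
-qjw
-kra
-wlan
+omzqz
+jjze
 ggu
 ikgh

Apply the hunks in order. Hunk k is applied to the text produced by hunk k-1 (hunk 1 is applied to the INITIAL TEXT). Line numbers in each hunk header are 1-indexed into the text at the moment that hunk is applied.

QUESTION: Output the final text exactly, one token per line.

Hunk 1: at line 4 remove [cuv,zuuxv] add [qrib] -> 9 lines: cdccl ceh qjw kra dzexf qrib obxzs ggu ikgh
Hunk 2: at line 4 remove [dzexf,qrib,obxzs] add [wlan] -> 7 lines: cdccl ceh qjw kra wlan ggu ikgh
Hunk 3: at line 1 remove [qjw,kra,wlan] add [omzqz,jjze] -> 6 lines: cdccl ceh omzqz jjze ggu ikgh

Answer: cdccl
ceh
omzqz
jjze
ggu
ikgh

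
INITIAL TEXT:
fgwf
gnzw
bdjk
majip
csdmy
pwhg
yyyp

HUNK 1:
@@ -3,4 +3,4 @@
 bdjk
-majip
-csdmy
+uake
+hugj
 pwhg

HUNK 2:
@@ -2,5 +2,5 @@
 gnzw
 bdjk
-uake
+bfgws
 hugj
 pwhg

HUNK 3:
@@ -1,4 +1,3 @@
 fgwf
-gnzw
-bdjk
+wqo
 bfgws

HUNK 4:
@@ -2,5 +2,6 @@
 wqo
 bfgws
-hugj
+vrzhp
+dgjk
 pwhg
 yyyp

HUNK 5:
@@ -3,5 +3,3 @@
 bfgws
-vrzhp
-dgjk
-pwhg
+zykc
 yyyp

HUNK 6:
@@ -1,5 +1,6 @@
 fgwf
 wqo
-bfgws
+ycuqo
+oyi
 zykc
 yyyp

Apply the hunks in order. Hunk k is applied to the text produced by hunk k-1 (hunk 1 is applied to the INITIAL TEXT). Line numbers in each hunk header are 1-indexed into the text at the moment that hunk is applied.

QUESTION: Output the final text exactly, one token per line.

Hunk 1: at line 3 remove [majip,csdmy] add [uake,hugj] -> 7 lines: fgwf gnzw bdjk uake hugj pwhg yyyp
Hunk 2: at line 2 remove [uake] add [bfgws] -> 7 lines: fgwf gnzw bdjk bfgws hugj pwhg yyyp
Hunk 3: at line 1 remove [gnzw,bdjk] add [wqo] -> 6 lines: fgwf wqo bfgws hugj pwhg yyyp
Hunk 4: at line 2 remove [hugj] add [vrzhp,dgjk] -> 7 lines: fgwf wqo bfgws vrzhp dgjk pwhg yyyp
Hunk 5: at line 3 remove [vrzhp,dgjk,pwhg] add [zykc] -> 5 lines: fgwf wqo bfgws zykc yyyp
Hunk 6: at line 1 remove [bfgws] add [ycuqo,oyi] -> 6 lines: fgwf wqo ycuqo oyi zykc yyyp

Answer: fgwf
wqo
ycuqo
oyi
zykc
yyyp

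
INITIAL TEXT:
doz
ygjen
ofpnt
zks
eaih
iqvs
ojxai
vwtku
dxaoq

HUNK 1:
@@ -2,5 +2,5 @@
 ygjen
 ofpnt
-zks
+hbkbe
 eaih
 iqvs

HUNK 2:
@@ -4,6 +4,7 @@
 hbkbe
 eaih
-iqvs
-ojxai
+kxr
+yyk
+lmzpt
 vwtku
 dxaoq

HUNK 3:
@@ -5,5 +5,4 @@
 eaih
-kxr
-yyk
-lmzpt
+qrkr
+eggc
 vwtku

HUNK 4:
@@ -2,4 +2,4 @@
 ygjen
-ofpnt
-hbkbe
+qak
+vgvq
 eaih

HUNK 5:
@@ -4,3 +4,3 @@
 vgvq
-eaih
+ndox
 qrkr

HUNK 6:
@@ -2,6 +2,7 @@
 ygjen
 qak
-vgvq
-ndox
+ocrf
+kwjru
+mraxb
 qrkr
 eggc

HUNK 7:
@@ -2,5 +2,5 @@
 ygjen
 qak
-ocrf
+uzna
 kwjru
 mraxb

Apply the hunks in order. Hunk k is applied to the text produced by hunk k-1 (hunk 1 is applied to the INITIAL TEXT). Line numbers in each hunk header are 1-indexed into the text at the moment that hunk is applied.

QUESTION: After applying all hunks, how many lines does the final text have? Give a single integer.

Answer: 10

Derivation:
Hunk 1: at line 2 remove [zks] add [hbkbe] -> 9 lines: doz ygjen ofpnt hbkbe eaih iqvs ojxai vwtku dxaoq
Hunk 2: at line 4 remove [iqvs,ojxai] add [kxr,yyk,lmzpt] -> 10 lines: doz ygjen ofpnt hbkbe eaih kxr yyk lmzpt vwtku dxaoq
Hunk 3: at line 5 remove [kxr,yyk,lmzpt] add [qrkr,eggc] -> 9 lines: doz ygjen ofpnt hbkbe eaih qrkr eggc vwtku dxaoq
Hunk 4: at line 2 remove [ofpnt,hbkbe] add [qak,vgvq] -> 9 lines: doz ygjen qak vgvq eaih qrkr eggc vwtku dxaoq
Hunk 5: at line 4 remove [eaih] add [ndox] -> 9 lines: doz ygjen qak vgvq ndox qrkr eggc vwtku dxaoq
Hunk 6: at line 2 remove [vgvq,ndox] add [ocrf,kwjru,mraxb] -> 10 lines: doz ygjen qak ocrf kwjru mraxb qrkr eggc vwtku dxaoq
Hunk 7: at line 2 remove [ocrf] add [uzna] -> 10 lines: doz ygjen qak uzna kwjru mraxb qrkr eggc vwtku dxaoq
Final line count: 10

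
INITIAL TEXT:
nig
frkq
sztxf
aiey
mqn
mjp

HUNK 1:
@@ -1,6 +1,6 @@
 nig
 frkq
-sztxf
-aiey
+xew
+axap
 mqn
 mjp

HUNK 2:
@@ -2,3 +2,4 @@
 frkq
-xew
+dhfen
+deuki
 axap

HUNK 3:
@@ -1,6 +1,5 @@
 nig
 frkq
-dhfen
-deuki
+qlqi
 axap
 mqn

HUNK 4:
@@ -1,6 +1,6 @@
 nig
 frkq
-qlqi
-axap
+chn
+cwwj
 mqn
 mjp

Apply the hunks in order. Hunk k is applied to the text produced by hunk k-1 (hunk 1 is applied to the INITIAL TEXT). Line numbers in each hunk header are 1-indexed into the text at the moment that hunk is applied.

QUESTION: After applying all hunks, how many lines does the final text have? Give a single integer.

Hunk 1: at line 1 remove [sztxf,aiey] add [xew,axap] -> 6 lines: nig frkq xew axap mqn mjp
Hunk 2: at line 2 remove [xew] add [dhfen,deuki] -> 7 lines: nig frkq dhfen deuki axap mqn mjp
Hunk 3: at line 1 remove [dhfen,deuki] add [qlqi] -> 6 lines: nig frkq qlqi axap mqn mjp
Hunk 4: at line 1 remove [qlqi,axap] add [chn,cwwj] -> 6 lines: nig frkq chn cwwj mqn mjp
Final line count: 6

Answer: 6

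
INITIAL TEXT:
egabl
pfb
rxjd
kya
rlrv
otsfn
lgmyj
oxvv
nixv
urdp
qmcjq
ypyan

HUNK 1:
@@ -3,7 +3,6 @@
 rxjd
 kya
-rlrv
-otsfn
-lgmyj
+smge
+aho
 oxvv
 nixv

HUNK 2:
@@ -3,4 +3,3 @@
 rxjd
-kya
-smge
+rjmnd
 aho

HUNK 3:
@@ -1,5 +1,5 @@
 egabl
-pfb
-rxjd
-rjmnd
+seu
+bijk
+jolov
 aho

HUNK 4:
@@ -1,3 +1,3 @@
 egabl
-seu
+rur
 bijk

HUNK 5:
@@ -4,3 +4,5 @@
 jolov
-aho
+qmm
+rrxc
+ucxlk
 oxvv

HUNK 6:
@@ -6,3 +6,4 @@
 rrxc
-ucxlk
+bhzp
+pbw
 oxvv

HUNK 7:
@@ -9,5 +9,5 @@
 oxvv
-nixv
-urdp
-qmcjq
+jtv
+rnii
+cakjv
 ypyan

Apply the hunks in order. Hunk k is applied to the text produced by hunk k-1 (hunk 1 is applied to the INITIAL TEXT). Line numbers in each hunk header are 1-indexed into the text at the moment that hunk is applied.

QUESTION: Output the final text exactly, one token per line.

Answer: egabl
rur
bijk
jolov
qmm
rrxc
bhzp
pbw
oxvv
jtv
rnii
cakjv
ypyan

Derivation:
Hunk 1: at line 3 remove [rlrv,otsfn,lgmyj] add [smge,aho] -> 11 lines: egabl pfb rxjd kya smge aho oxvv nixv urdp qmcjq ypyan
Hunk 2: at line 3 remove [kya,smge] add [rjmnd] -> 10 lines: egabl pfb rxjd rjmnd aho oxvv nixv urdp qmcjq ypyan
Hunk 3: at line 1 remove [pfb,rxjd,rjmnd] add [seu,bijk,jolov] -> 10 lines: egabl seu bijk jolov aho oxvv nixv urdp qmcjq ypyan
Hunk 4: at line 1 remove [seu] add [rur] -> 10 lines: egabl rur bijk jolov aho oxvv nixv urdp qmcjq ypyan
Hunk 5: at line 4 remove [aho] add [qmm,rrxc,ucxlk] -> 12 lines: egabl rur bijk jolov qmm rrxc ucxlk oxvv nixv urdp qmcjq ypyan
Hunk 6: at line 6 remove [ucxlk] add [bhzp,pbw] -> 13 lines: egabl rur bijk jolov qmm rrxc bhzp pbw oxvv nixv urdp qmcjq ypyan
Hunk 7: at line 9 remove [nixv,urdp,qmcjq] add [jtv,rnii,cakjv] -> 13 lines: egabl rur bijk jolov qmm rrxc bhzp pbw oxvv jtv rnii cakjv ypyan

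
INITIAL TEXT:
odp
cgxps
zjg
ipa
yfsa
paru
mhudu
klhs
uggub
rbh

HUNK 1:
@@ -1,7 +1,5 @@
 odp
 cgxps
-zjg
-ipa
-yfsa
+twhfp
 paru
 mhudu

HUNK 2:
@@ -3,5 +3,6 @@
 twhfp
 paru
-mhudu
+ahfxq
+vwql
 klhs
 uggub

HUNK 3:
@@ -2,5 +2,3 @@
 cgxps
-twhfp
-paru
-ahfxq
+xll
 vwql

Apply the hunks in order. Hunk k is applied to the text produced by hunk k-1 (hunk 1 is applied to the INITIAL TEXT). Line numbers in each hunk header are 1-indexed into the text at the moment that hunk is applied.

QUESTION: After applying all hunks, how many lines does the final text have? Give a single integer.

Answer: 7

Derivation:
Hunk 1: at line 1 remove [zjg,ipa,yfsa] add [twhfp] -> 8 lines: odp cgxps twhfp paru mhudu klhs uggub rbh
Hunk 2: at line 3 remove [mhudu] add [ahfxq,vwql] -> 9 lines: odp cgxps twhfp paru ahfxq vwql klhs uggub rbh
Hunk 3: at line 2 remove [twhfp,paru,ahfxq] add [xll] -> 7 lines: odp cgxps xll vwql klhs uggub rbh
Final line count: 7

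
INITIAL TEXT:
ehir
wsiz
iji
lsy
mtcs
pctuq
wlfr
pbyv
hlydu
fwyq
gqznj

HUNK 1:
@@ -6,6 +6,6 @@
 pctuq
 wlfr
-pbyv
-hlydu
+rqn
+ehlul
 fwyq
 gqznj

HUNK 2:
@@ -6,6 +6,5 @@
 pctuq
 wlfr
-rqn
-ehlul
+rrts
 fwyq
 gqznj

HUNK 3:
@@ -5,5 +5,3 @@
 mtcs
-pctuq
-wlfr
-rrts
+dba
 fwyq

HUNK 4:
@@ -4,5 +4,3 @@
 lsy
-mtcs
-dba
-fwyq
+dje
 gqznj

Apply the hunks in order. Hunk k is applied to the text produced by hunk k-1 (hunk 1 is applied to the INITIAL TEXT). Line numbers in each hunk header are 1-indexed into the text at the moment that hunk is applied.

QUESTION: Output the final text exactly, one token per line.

Hunk 1: at line 6 remove [pbyv,hlydu] add [rqn,ehlul] -> 11 lines: ehir wsiz iji lsy mtcs pctuq wlfr rqn ehlul fwyq gqznj
Hunk 2: at line 6 remove [rqn,ehlul] add [rrts] -> 10 lines: ehir wsiz iji lsy mtcs pctuq wlfr rrts fwyq gqznj
Hunk 3: at line 5 remove [pctuq,wlfr,rrts] add [dba] -> 8 lines: ehir wsiz iji lsy mtcs dba fwyq gqznj
Hunk 4: at line 4 remove [mtcs,dba,fwyq] add [dje] -> 6 lines: ehir wsiz iji lsy dje gqznj

Answer: ehir
wsiz
iji
lsy
dje
gqznj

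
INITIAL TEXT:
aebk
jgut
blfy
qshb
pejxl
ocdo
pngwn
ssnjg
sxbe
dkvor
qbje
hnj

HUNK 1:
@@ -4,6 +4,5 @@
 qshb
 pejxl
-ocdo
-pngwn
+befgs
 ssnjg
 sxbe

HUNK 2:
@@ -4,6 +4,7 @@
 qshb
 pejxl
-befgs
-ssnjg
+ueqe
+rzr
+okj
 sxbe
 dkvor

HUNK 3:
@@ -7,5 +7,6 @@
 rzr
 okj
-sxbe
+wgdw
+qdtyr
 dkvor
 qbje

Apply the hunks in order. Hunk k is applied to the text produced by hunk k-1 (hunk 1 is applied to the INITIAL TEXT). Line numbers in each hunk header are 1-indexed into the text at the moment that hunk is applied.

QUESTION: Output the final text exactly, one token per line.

Hunk 1: at line 4 remove [ocdo,pngwn] add [befgs] -> 11 lines: aebk jgut blfy qshb pejxl befgs ssnjg sxbe dkvor qbje hnj
Hunk 2: at line 4 remove [befgs,ssnjg] add [ueqe,rzr,okj] -> 12 lines: aebk jgut blfy qshb pejxl ueqe rzr okj sxbe dkvor qbje hnj
Hunk 3: at line 7 remove [sxbe] add [wgdw,qdtyr] -> 13 lines: aebk jgut blfy qshb pejxl ueqe rzr okj wgdw qdtyr dkvor qbje hnj

Answer: aebk
jgut
blfy
qshb
pejxl
ueqe
rzr
okj
wgdw
qdtyr
dkvor
qbje
hnj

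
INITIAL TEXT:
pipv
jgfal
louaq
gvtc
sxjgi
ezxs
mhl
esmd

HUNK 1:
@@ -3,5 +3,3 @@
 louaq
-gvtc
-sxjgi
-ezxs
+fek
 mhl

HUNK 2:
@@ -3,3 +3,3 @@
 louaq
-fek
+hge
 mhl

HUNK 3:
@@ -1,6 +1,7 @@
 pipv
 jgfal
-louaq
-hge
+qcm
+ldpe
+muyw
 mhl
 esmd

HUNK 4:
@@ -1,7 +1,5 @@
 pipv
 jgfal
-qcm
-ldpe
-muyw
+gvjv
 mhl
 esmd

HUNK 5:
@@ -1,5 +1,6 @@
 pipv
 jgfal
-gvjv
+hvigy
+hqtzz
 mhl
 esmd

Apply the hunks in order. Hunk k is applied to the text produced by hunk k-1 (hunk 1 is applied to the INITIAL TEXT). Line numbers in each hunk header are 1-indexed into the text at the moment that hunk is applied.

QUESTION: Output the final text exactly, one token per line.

Answer: pipv
jgfal
hvigy
hqtzz
mhl
esmd

Derivation:
Hunk 1: at line 3 remove [gvtc,sxjgi,ezxs] add [fek] -> 6 lines: pipv jgfal louaq fek mhl esmd
Hunk 2: at line 3 remove [fek] add [hge] -> 6 lines: pipv jgfal louaq hge mhl esmd
Hunk 3: at line 1 remove [louaq,hge] add [qcm,ldpe,muyw] -> 7 lines: pipv jgfal qcm ldpe muyw mhl esmd
Hunk 4: at line 1 remove [qcm,ldpe,muyw] add [gvjv] -> 5 lines: pipv jgfal gvjv mhl esmd
Hunk 5: at line 1 remove [gvjv] add [hvigy,hqtzz] -> 6 lines: pipv jgfal hvigy hqtzz mhl esmd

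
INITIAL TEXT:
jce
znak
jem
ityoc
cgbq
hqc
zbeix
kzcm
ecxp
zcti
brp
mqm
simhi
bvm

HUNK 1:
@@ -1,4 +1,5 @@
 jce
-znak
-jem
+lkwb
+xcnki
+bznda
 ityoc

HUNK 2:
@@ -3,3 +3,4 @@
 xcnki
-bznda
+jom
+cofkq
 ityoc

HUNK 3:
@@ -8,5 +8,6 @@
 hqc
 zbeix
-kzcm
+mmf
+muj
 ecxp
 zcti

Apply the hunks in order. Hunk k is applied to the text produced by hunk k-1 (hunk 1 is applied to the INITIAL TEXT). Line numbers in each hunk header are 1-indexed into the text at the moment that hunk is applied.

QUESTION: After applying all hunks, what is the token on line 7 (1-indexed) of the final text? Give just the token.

Hunk 1: at line 1 remove [znak,jem] add [lkwb,xcnki,bznda] -> 15 lines: jce lkwb xcnki bznda ityoc cgbq hqc zbeix kzcm ecxp zcti brp mqm simhi bvm
Hunk 2: at line 3 remove [bznda] add [jom,cofkq] -> 16 lines: jce lkwb xcnki jom cofkq ityoc cgbq hqc zbeix kzcm ecxp zcti brp mqm simhi bvm
Hunk 3: at line 8 remove [kzcm] add [mmf,muj] -> 17 lines: jce lkwb xcnki jom cofkq ityoc cgbq hqc zbeix mmf muj ecxp zcti brp mqm simhi bvm
Final line 7: cgbq

Answer: cgbq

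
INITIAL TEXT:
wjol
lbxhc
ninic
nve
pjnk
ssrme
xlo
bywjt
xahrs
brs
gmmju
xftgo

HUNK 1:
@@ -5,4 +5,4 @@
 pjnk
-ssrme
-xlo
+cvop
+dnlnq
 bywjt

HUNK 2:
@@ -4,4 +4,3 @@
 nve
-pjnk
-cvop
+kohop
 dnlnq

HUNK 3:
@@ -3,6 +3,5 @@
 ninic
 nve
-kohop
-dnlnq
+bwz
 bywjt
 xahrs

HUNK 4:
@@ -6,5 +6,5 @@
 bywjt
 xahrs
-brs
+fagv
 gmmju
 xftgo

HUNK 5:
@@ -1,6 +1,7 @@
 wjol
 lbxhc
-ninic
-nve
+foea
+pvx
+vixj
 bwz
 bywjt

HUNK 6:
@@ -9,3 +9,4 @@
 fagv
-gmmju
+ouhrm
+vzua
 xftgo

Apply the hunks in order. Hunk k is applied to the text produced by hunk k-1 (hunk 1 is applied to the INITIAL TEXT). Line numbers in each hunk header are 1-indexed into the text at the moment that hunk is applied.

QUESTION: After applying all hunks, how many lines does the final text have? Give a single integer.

Hunk 1: at line 5 remove [ssrme,xlo] add [cvop,dnlnq] -> 12 lines: wjol lbxhc ninic nve pjnk cvop dnlnq bywjt xahrs brs gmmju xftgo
Hunk 2: at line 4 remove [pjnk,cvop] add [kohop] -> 11 lines: wjol lbxhc ninic nve kohop dnlnq bywjt xahrs brs gmmju xftgo
Hunk 3: at line 3 remove [kohop,dnlnq] add [bwz] -> 10 lines: wjol lbxhc ninic nve bwz bywjt xahrs brs gmmju xftgo
Hunk 4: at line 6 remove [brs] add [fagv] -> 10 lines: wjol lbxhc ninic nve bwz bywjt xahrs fagv gmmju xftgo
Hunk 5: at line 1 remove [ninic,nve] add [foea,pvx,vixj] -> 11 lines: wjol lbxhc foea pvx vixj bwz bywjt xahrs fagv gmmju xftgo
Hunk 6: at line 9 remove [gmmju] add [ouhrm,vzua] -> 12 lines: wjol lbxhc foea pvx vixj bwz bywjt xahrs fagv ouhrm vzua xftgo
Final line count: 12

Answer: 12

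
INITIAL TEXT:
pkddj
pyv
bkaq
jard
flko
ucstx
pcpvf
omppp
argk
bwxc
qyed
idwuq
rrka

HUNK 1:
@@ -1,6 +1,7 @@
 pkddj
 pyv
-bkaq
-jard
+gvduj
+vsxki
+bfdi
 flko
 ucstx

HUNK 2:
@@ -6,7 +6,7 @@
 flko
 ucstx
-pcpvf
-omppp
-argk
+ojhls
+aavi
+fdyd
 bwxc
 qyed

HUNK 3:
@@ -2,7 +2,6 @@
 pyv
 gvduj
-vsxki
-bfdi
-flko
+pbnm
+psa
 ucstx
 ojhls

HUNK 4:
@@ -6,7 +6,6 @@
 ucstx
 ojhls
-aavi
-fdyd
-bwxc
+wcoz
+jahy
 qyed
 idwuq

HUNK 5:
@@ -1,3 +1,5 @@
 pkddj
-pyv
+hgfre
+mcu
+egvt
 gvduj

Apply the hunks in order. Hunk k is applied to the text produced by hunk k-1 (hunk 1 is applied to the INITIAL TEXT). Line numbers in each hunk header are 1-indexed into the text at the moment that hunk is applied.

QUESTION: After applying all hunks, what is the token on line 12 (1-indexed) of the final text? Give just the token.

Hunk 1: at line 1 remove [bkaq,jard] add [gvduj,vsxki,bfdi] -> 14 lines: pkddj pyv gvduj vsxki bfdi flko ucstx pcpvf omppp argk bwxc qyed idwuq rrka
Hunk 2: at line 6 remove [pcpvf,omppp,argk] add [ojhls,aavi,fdyd] -> 14 lines: pkddj pyv gvduj vsxki bfdi flko ucstx ojhls aavi fdyd bwxc qyed idwuq rrka
Hunk 3: at line 2 remove [vsxki,bfdi,flko] add [pbnm,psa] -> 13 lines: pkddj pyv gvduj pbnm psa ucstx ojhls aavi fdyd bwxc qyed idwuq rrka
Hunk 4: at line 6 remove [aavi,fdyd,bwxc] add [wcoz,jahy] -> 12 lines: pkddj pyv gvduj pbnm psa ucstx ojhls wcoz jahy qyed idwuq rrka
Hunk 5: at line 1 remove [pyv] add [hgfre,mcu,egvt] -> 14 lines: pkddj hgfre mcu egvt gvduj pbnm psa ucstx ojhls wcoz jahy qyed idwuq rrka
Final line 12: qyed

Answer: qyed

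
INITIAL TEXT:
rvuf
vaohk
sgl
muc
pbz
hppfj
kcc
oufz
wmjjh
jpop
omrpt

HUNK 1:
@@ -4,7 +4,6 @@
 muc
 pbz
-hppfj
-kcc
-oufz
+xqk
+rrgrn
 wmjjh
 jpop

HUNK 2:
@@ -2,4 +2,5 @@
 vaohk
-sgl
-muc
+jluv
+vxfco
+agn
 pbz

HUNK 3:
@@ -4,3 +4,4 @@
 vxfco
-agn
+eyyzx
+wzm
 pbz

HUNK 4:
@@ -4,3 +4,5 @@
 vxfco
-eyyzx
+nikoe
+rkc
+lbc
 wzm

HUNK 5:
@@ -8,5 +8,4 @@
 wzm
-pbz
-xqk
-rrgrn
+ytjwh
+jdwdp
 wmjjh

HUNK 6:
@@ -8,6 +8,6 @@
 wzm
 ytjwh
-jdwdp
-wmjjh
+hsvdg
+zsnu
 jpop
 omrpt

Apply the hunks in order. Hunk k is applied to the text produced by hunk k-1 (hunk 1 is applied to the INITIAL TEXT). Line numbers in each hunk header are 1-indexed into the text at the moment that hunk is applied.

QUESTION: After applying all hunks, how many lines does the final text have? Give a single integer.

Hunk 1: at line 4 remove [hppfj,kcc,oufz] add [xqk,rrgrn] -> 10 lines: rvuf vaohk sgl muc pbz xqk rrgrn wmjjh jpop omrpt
Hunk 2: at line 2 remove [sgl,muc] add [jluv,vxfco,agn] -> 11 lines: rvuf vaohk jluv vxfco agn pbz xqk rrgrn wmjjh jpop omrpt
Hunk 3: at line 4 remove [agn] add [eyyzx,wzm] -> 12 lines: rvuf vaohk jluv vxfco eyyzx wzm pbz xqk rrgrn wmjjh jpop omrpt
Hunk 4: at line 4 remove [eyyzx] add [nikoe,rkc,lbc] -> 14 lines: rvuf vaohk jluv vxfco nikoe rkc lbc wzm pbz xqk rrgrn wmjjh jpop omrpt
Hunk 5: at line 8 remove [pbz,xqk,rrgrn] add [ytjwh,jdwdp] -> 13 lines: rvuf vaohk jluv vxfco nikoe rkc lbc wzm ytjwh jdwdp wmjjh jpop omrpt
Hunk 6: at line 8 remove [jdwdp,wmjjh] add [hsvdg,zsnu] -> 13 lines: rvuf vaohk jluv vxfco nikoe rkc lbc wzm ytjwh hsvdg zsnu jpop omrpt
Final line count: 13

Answer: 13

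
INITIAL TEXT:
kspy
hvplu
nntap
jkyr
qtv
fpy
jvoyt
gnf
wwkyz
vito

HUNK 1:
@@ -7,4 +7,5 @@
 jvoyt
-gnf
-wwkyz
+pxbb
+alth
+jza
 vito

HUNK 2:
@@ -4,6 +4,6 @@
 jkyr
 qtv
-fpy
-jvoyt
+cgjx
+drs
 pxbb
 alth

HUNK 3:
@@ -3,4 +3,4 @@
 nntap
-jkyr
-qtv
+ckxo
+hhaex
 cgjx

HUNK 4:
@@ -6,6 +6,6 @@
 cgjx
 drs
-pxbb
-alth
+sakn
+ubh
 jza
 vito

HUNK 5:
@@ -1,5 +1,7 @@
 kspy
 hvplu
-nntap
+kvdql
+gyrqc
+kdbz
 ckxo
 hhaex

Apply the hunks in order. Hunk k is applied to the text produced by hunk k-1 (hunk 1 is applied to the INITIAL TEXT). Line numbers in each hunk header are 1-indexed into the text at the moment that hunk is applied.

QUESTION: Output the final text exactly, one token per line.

Answer: kspy
hvplu
kvdql
gyrqc
kdbz
ckxo
hhaex
cgjx
drs
sakn
ubh
jza
vito

Derivation:
Hunk 1: at line 7 remove [gnf,wwkyz] add [pxbb,alth,jza] -> 11 lines: kspy hvplu nntap jkyr qtv fpy jvoyt pxbb alth jza vito
Hunk 2: at line 4 remove [fpy,jvoyt] add [cgjx,drs] -> 11 lines: kspy hvplu nntap jkyr qtv cgjx drs pxbb alth jza vito
Hunk 3: at line 3 remove [jkyr,qtv] add [ckxo,hhaex] -> 11 lines: kspy hvplu nntap ckxo hhaex cgjx drs pxbb alth jza vito
Hunk 4: at line 6 remove [pxbb,alth] add [sakn,ubh] -> 11 lines: kspy hvplu nntap ckxo hhaex cgjx drs sakn ubh jza vito
Hunk 5: at line 1 remove [nntap] add [kvdql,gyrqc,kdbz] -> 13 lines: kspy hvplu kvdql gyrqc kdbz ckxo hhaex cgjx drs sakn ubh jza vito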